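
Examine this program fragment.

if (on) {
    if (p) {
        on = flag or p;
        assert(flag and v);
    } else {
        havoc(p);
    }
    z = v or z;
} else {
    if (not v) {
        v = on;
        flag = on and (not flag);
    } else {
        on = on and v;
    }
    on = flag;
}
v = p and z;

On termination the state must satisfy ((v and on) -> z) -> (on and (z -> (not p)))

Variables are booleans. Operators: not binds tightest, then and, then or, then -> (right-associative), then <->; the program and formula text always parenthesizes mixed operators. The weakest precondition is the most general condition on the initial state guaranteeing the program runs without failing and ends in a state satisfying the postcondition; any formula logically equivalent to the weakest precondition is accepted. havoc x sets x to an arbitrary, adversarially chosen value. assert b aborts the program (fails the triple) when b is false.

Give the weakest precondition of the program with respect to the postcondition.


Working backward. After the program, ((v and on) -> z) -> (on and (z -> (not p))) must hold.
Before v := p and z: ((p and z and on) -> z) -> (on and (z -> (not p)))
Then branch requires (p -> (flag and v and (((p and (v or z) and (flag or p)) -> (v or z)) -> ((flag or p) and ((v or z) -> (not p)))))) and ((not p) -> (((((v or z) and on) -> (v or z)) -> (on and (not (v or z)))) and on)); else branch requires ((not v) -> (((p and z and on and (not flag)) -> z) -> (on and (not flag) and (z -> (not p))))) and (v -> (((p and z and flag) -> z) -> (flag and (z -> (not p))))).
Before the if: (on -> ((p -> (flag and v and (((p and (v or z) and (flag or p)) -> (v or z)) -> ((flag or p) and ((v or z) -> (not p)))))) and ((not p) -> (((((v or z) and on) -> (v or z)) -> (on and (not (v or z)))) and on)))) and ((not on) -> (((not v) -> (((p and z and on and (not flag)) -> z) -> (on and (not flag) and (z -> (not p))))) and (v -> (((p and z and flag) -> z) -> (flag and (z -> (not p)))))))
Answer: WP = (on -> ((p -> (flag and v and (((p and (v or z) and (flag or p)) -> (v or z)) -> ((flag or p) and ((v or z) -> (not p)))))) and ((not p) -> (((((v or z) and on) -> (v or z)) -> (on and (not (v or z)))) and on)))) and ((not on) -> (((not v) -> (((p and z and on and (not flag)) -> z) -> (on and (not flag) and (z -> (not p))))) and (v -> (((p and z and flag) -> z) -> (flag and (z -> (not p)))))))


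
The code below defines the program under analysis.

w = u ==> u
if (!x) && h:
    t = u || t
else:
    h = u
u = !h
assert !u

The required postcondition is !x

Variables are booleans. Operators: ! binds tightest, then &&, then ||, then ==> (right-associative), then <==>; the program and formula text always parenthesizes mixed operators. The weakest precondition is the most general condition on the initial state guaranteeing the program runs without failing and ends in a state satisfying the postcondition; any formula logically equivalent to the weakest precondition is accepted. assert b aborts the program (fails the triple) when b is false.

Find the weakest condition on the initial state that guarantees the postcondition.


Working backward. After the program, !x must hold.
Before assert !u: (!u) && (!x)
Before u := !h: h && (!x)
Then branch requires h && (!x); else branch requires u && (!x).
Before the if: (((!x) && h) ==> (h && (!x))) && ((!((!x) && h)) ==> (u && (!x)))
Before w := u ==> u: (((!x) && h) ==> (h && (!x))) && ((!((!x) && h)) ==> (u && (!x)))
Answer: WP = (((!x) && h) ==> (h && (!x))) && ((!((!x) && h)) ==> (u && (!x)))


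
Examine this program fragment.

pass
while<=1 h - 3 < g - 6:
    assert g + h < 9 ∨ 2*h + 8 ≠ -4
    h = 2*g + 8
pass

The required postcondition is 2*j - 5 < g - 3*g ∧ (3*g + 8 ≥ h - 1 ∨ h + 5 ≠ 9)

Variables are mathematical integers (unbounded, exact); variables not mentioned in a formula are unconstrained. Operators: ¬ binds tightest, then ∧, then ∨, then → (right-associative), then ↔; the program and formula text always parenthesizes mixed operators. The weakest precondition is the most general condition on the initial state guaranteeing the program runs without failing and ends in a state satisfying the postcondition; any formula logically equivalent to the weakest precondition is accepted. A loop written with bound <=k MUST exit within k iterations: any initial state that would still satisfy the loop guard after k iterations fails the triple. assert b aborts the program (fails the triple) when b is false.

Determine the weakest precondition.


Working backward. After the program, the postcondition 2*j - 5 < g - 3*g ∧ (3*g + 8 ≥ h - 1 ∨ h + 5 ≠ 9) must hold; in canonical form it is 2*g + 2*j < 5 ∧ (3*g ≥ h - 9 ∨ h ≠ 4).
Before skip: 2*g + 2*j < 5 ∧ (3*g ≥ h - 9 ∨ h ≠ 4)
Before the loop (bound <=1), unroll the exhaustion recursion (WP_0 = exit-now case; WP_j = one more guarded iteration, up to j = 1):
  WP_0: (¬(h < g - 3)) ∧ 2*g + 2*j < 5 ∧ (3*g ≥ h - 9 ∨ h ≠ 4)
  WP_1: (h < g - 3 → ((g + h < 9 ∨ 2*h ≠ -12) ∧ (¬(g < -11)) ∧ 2*g + 2*j < 5 ∧ (g ≥ -1 ∨ 2*g ≠ -4))) ∧ ((¬(h < g - 3)) → (2*g + 2*j < 5 ∧ (3*g ≥ h - 9 ∨ h ≠ 4)))
So before the loop: (h < g - 3 → ((g + h < 9 ∨ 2*h ≠ -12) ∧ (¬(g < -11)) ∧ 2*g + 2*j < 5 ∧ (g ≥ -1 ∨ 2*g ≠ -4))) ∧ ((¬(h < g - 3)) → (2*g + 2*j < 5 ∧ (3*g ≥ h - 9 ∨ h ≠ 4)))
Before skip: (h < g - 3 → ((g + h < 9 ∨ 2*h ≠ -12) ∧ (¬(g < -11)) ∧ 2*g + 2*j < 5 ∧ (g ≥ -1 ∨ 2*g ≠ -4))) ∧ ((¬(h < g - 3)) → (2*g + 2*j < 5 ∧ (3*g ≥ h - 9 ∨ h ≠ 4)))
Answer: WP = (h < g - 3 → ((g + h < 9 ∨ 2*h ≠ -12) ∧ (¬(g < -11)) ∧ 2*g + 2*j < 5 ∧ (g ≥ -1 ∨ 2*g ≠ -4))) ∧ ((¬(h < g - 3)) → (2*g + 2*j < 5 ∧ (3*g ≥ h - 9 ∨ h ≠ 4)))


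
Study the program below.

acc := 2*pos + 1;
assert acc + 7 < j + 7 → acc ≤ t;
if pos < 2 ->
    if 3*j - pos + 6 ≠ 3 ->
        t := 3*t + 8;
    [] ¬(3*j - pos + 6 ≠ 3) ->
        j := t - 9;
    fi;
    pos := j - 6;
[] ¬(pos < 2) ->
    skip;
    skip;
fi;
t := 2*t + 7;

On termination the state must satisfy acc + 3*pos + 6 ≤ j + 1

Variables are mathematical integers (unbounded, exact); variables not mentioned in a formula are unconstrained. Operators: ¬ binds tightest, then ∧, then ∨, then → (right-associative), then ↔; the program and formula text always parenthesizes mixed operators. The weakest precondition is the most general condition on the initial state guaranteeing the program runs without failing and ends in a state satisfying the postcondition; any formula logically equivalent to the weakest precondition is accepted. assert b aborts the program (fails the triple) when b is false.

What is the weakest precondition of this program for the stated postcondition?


Working backward. After the program, the postcondition acc + 3*pos + 6 ≤ j + 1 must hold; in canonical form it is acc + 3*pos ≤ j - 5.
Before t := 2*t + 7: acc + 3*pos ≤ j - 5
Then branch requires (3*j ≠ pos - 3 → acc + 2*j ≤ 13) ∧ ((¬(3*j ≠ pos - 3)) → acc + 2*t ≤ 31); else branch requires acc + 3*pos ≤ j - 5.
Before the if: (pos < 2 → ((3*j ≠ pos - 3 → acc + 2*j ≤ 13) ∧ ((¬(3*j ≠ pos - 3)) → acc + 2*t ≤ 31))) ∧ ((¬(pos < 2)) → acc + 3*pos ≤ j - 5)
Before assert acc + 7 < j + 7 → acc ≤ t: (acc < j → acc ≤ t) ∧ (pos < 2 → ((3*j ≠ pos - 3 → acc + 2*j ≤ 13) ∧ ((¬(3*j ≠ pos - 3)) → acc + 2*t ≤ 31))) ∧ ((¬(pos < 2)) → acc + 3*pos ≤ j - 5)
Before acc := 2*pos + 1: (2*pos < j - 1 → 2*pos ≤ t - 1) ∧ (pos < 2 → ((3*j ≠ pos - 3 → 2*j + 2*pos ≤ 12) ∧ ((¬(3*j ≠ pos - 3)) → 2*pos + 2*t ≤ 30))) ∧ ((¬(pos < 2)) → 5*pos ≤ j - 6)
Answer: WP = (2*pos < j - 1 → 2*pos ≤ t - 1) ∧ (pos < 2 → ((3*j ≠ pos - 3 → 2*j + 2*pos ≤ 12) ∧ ((¬(3*j ≠ pos - 3)) → 2*pos + 2*t ≤ 30))) ∧ ((¬(pos < 2)) → 5*pos ≤ j - 6)


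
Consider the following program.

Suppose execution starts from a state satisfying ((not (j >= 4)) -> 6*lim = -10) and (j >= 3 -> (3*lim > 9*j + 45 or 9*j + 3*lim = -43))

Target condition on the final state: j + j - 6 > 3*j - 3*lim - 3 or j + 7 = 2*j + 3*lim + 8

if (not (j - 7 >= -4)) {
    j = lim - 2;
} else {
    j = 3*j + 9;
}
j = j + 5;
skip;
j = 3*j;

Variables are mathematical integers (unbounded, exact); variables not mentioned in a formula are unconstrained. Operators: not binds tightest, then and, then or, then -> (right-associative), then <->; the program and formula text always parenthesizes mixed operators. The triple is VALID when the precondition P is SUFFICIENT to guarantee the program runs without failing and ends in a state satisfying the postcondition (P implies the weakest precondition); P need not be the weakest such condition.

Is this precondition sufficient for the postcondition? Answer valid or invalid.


Working backward. After the program, the postcondition j + j - 6 > 3*j - 3*lim - 3 or j + 7 = 2*j + 3*lim + 8 must hold; in canonical form it is 3*lim > j + 3 or j + 3*lim = -1.
Before j := 3*j: 3*lim > 3*j + 3 or 3*j + 3*lim = -1
Before skip: 3*lim > 3*j + 3 or 3*j + 3*lim = -1
Before j := j + 5: 3*lim > 3*j + 18 or 3*j + 3*lim = -16
Then branch requires 6*lim = -10; else branch requires 3*lim > 9*j + 45 or 9*j + 3*lim = -43.
Before the if: ((not (j >= 3)) -> 6*lim = -10) and (j >= 3 -> (3*lim > 9*j + 45 or 9*j + 3*lim = -43))
The weakest precondition is ((not (j >= 3)) -> 6*lim = -10) and (j >= 3 -> (3*lim > 9*j + 45 or 9*j + 3*lim = -43)).
Check whether ((not (j >= 4)) -> 6*lim = -10) and (j >= 3 -> (3*lim > 9*j + 45 or 9*j + 3*lim = -43)) implies it.
Every state satisfying the precondition satisfies the weakest precondition: the implication holds.
Answer: valid


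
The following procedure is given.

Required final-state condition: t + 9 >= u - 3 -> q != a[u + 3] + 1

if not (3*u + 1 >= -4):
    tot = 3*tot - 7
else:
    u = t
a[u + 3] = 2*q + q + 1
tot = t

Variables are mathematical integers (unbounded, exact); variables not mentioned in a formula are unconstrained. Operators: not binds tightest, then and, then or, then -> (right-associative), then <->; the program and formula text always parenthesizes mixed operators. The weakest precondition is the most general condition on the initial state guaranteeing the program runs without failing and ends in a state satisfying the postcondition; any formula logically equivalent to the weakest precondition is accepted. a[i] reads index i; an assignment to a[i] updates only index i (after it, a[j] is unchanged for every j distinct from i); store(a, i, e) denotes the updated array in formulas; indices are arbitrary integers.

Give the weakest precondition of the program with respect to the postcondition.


Working backward. After the program, the postcondition t + 9 >= u - 3 -> q != a[u + 3] + 1 must hold; in canonical form it is t >= u - 12 -> q != a[u + 3] + 1.
Before tot := t: t >= u - 12 -> q != a[u + 3] + 1
Before a[u + 3] := 2*q + q + 1: t >= u - 12 -> q != store(a, u + 3, 3*q + 1)[u + 3] + 1
Then branch requires t >= u - 12 -> q != store(a, u + 3, 3*q + 1)[u + 3] + 1; else branch requires q != store(a, t + 3, 3*q + 1)[t + 3] + 1.
Before the if: ((not (3*u >= -5)) -> (t >= u - 12 -> q != store(a, u + 3, 3*q + 1)[u + 3] + 1)) and (3*u >= -5 -> q != store(a, t + 3, 3*q + 1)[t + 3] + 1)
Answer: WP = ((not (3*u >= -5)) -> (t >= u - 12 -> q != store(a, u + 3, 3*q + 1)[u + 3] + 1)) and (3*u >= -5 -> q != store(a, t + 3, 3*q + 1)[t + 3] + 1)


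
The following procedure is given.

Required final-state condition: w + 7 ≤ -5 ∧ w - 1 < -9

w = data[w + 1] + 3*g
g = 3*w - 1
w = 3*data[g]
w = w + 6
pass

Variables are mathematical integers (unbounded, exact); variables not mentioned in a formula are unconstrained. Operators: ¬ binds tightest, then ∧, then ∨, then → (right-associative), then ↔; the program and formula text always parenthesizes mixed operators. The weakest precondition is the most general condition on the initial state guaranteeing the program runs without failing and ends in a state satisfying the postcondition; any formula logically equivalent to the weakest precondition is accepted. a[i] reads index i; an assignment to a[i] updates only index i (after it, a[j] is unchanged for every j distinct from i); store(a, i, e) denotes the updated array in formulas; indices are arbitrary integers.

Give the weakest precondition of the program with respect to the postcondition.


Working backward. After the program, the postcondition w + 7 ≤ -5 ∧ w - 1 < -9 must hold; in canonical form it is w ≤ -12 ∧ w < -8.
Before skip: w ≤ -12 ∧ w < -8
Before w := w + 6: w ≤ -18 ∧ w < -14
Before w := 3*data[g]: 3*data[g] ≤ -18 ∧ 3*data[g] < -14
Before g := 3*w - 1: 3*data[3*w - 1] ≤ -18 ∧ 3*data[3*w - 1] < -14
Before w := data[w + 1] + 3*g: 3*data[3*data[w + 1] + 9*g - 1] ≤ -18 ∧ 3*data[3*data[w + 1] + 9*g - 1] < -14
Answer: WP = 3*data[3*data[w + 1] + 9*g - 1] ≤ -18 ∧ 3*data[3*data[w + 1] + 9*g - 1] < -14


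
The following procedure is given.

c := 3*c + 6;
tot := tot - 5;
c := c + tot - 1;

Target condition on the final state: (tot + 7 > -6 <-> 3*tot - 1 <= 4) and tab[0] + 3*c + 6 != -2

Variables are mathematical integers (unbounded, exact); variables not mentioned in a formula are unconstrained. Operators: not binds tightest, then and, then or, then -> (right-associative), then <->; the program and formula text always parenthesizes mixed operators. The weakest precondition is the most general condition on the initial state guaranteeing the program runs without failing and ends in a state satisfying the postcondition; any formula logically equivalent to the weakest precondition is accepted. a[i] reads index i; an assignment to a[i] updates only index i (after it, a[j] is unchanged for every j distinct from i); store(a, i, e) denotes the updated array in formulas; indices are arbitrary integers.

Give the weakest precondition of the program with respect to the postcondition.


Working backward. After the program, the postcondition (tot + 7 > -6 <-> 3*tot - 1 <= 4) and tab[0] + 3*c + 6 != -2 must hold; in canonical form it is (tot > -13 <-> 3*tot <= 5) and tab[0] + 3*c != -8.
Before c := c + tot - 1: (tot > -13 <-> 3*tot <= 5) and tab[0] + 3*c + 3*tot != -5
Before tot := tot - 5: (tot > -8 <-> 3*tot <= 20) and tab[0] + 3*c + 3*tot != 10
Before c := 3*c + 6: (tot > -8 <-> 3*tot <= 20) and tab[0] + 9*c + 3*tot != -8
Answer: WP = (tot > -8 <-> 3*tot <= 20) and tab[0] + 9*c + 3*tot != -8


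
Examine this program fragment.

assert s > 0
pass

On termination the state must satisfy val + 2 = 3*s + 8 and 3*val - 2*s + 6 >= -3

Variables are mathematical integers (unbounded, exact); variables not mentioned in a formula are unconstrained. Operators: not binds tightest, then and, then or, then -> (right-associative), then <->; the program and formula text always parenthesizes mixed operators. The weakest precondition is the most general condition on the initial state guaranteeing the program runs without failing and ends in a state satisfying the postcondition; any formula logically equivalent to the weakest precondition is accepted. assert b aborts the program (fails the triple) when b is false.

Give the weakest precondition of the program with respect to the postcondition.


Working backward. After the program, the postcondition val + 2 = 3*s + 8 and 3*val - 2*s + 6 >= -3 must hold; in canonical form it is val = 3*s + 6 and 3*val >= 2*s - 9.
Before skip: val = 3*s + 6 and 3*val >= 2*s - 9
Before assert s > 0: s > 0 and val = 3*s + 6 and 3*val >= 2*s - 9
Answer: WP = s > 0 and val = 3*s + 6 and 3*val >= 2*s - 9


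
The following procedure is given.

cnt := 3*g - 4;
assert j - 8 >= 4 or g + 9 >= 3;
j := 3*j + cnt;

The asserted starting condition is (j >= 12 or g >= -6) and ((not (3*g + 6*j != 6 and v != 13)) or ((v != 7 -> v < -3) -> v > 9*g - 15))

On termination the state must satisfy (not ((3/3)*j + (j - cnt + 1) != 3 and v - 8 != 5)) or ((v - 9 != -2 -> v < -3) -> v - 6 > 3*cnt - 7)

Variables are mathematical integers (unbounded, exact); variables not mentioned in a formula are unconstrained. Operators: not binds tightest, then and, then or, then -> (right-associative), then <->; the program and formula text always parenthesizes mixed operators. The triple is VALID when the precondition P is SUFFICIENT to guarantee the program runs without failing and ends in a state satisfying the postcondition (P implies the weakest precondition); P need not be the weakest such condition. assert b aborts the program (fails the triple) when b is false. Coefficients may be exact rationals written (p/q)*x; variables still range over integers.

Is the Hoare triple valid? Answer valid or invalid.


Working backward. After the program, the postcondition (not ((3/3)*j + (j - cnt + 1) != 3 and v - 8 != 5)) or ((v - 9 != -2 -> v < -3) -> v - 6 > 3*cnt - 7) must hold; in canonical form it is (not (2*j != cnt + 2 and v != 13)) or ((v != 7 -> v < -3) -> v > 3*cnt - 1).
Before j := 3*j + cnt: (not (cnt + 6*j != 2 and v != 13)) or ((v != 7 -> v < -3) -> v > 3*cnt - 1)
Before assert j - 8 >= 4 or g + 9 >= 3: (j >= 12 or g >= -6) and ((not (cnt + 6*j != 2 and v != 13)) or ((v != 7 -> v < -3) -> v > 3*cnt - 1))
Before cnt := 3*g - 4: (j >= 12 or g >= -6) and ((not (3*g + 6*j != 6 and v != 13)) or ((v != 7 -> v < -3) -> v > 9*g - 13))
The weakest precondition is (j >= 12 or g >= -6) and ((not (3*g + 6*j != 6 and v != 13)) or ((v != 7 -> v < -3) -> v > 9*g - 13)).
Check whether (j >= 12 or g >= -6) and ((not (3*g + 6*j != 6 and v != 13)) or ((v != 7 -> v < -3) -> v > 9*g - 15)) implies it.
Countermodel: at the initial state g = -23, j = 12, v = -220, the precondition holds but the weakest precondition fails.
Answer: invalid


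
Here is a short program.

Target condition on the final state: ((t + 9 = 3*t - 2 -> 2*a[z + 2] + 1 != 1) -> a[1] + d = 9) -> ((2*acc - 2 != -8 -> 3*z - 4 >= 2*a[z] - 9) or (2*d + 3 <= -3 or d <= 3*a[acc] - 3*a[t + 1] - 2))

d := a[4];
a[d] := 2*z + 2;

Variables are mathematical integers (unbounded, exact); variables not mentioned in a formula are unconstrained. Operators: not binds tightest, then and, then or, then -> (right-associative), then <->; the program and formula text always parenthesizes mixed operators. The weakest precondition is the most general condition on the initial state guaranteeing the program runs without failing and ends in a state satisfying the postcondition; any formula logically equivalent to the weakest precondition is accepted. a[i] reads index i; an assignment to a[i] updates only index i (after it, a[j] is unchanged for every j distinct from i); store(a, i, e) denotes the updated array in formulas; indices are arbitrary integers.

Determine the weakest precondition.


Working backward. After the program, the postcondition ((t + 9 = 3*t - 2 -> 2*a[z + 2] + 1 != 1) -> a[1] + d = 9) -> ((2*acc - 2 != -8 -> 3*z - 4 >= 2*a[z] - 9) or (2*d + 3 <= -3 or d <= 3*a[acc] - 3*a[t + 1] - 2)) must hold; in canonical form it is ((2*t = 11 -> 2*a[z + 2] != 0) -> a[1] + d = 9) -> ((2*acc != -6 -> 3*z >= 2*a[z] - 5) or 2*d <= -6 or 3*a[t + 1] + d <= 3*a[acc] - 2).
Before a[d] := 2*z + 2: ((2*t = 11 -> 2*store(a, d, 2*z + 2)[z + 2] != 0) -> store(a, d, 2*z + 2)[1] + d = 9) -> ((2*acc != -6 -> 3*z >= 2*store(a, d, 2*z + 2)[z] - 5) or 2*d <= -6 or 3*store(a, d, 2*z + 2)[t + 1] + d <= 3*store(a, d, 2*z + 2)[acc] - 2)
Before d := a[4]: ((2*t = 11 -> 2*store(a, a[4], 2*z + 2)[z + 2] != 0) -> a[4] + store(a, a[4], 2*z + 2)[1] = 9) -> ((2*acc != -6 -> 3*z >= 2*store(a, a[4], 2*z + 2)[z] - 5) or 2*a[4] <= -6 or a[4] + 3*store(a, a[4], 2*z + 2)[t + 1] <= 3*store(a, a[4], 2*z + 2)[acc] - 2)
Answer: WP = ((2*t = 11 -> 2*store(a, a[4], 2*z + 2)[z + 2] != 0) -> a[4] + store(a, a[4], 2*z + 2)[1] = 9) -> ((2*acc != -6 -> 3*z >= 2*store(a, a[4], 2*z + 2)[z] - 5) or 2*a[4] <= -6 or a[4] + 3*store(a, a[4], 2*z + 2)[t + 1] <= 3*store(a, a[4], 2*z + 2)[acc] - 2)


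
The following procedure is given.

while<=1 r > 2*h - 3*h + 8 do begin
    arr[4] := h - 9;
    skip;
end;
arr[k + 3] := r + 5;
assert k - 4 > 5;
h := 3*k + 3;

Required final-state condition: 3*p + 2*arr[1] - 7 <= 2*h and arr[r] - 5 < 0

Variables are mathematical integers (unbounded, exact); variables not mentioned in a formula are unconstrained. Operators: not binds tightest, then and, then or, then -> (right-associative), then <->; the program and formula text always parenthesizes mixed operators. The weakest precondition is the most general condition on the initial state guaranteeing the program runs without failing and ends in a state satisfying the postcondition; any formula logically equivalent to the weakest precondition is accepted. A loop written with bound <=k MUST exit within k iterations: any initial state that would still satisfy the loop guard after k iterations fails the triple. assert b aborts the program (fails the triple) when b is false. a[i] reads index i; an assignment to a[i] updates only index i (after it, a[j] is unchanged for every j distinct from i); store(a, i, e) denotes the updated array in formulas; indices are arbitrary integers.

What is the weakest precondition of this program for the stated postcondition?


Working backward. After the program, the postcondition 3*p + 2*arr[1] - 7 <= 2*h and arr[r] - 5 < 0 must hold; in canonical form it is 2*arr[1] + 3*p <= 2*h + 7 and arr[r] < 5.
Before h := 3*k + 3: 2*arr[1] + 3*p <= 6*k + 13 and arr[r] < 5
Before assert k - 4 > 5: k > 9 and 2*arr[1] + 3*p <= 6*k + 13 and arr[r] < 5
Before arr[k + 3] := r + 5: k > 9 and 2*store(arr, k + 3, r + 5)[1] + 3*p <= 6*k + 13 and store(arr, k + 3, r + 5)[r] < 5
Before the loop (bound <=1), unroll the exhaustion recursion (WP_0 = exit-now case; WP_j = one more guarded iteration, up to j = 1):
  WP_0: (not (h + r > 8)) and k > 9 and 2*store(arr, k + 3, r + 5)[1] + 3*p <= 6*k + 13 and store(arr, k + 3, r + 5)[r] < 5
  WP_1: (h + r > 8 -> ((not (h + r > 8)) and k > 9 and 2*store(store(arr, 4, h - 9), k + 3, r + 5)[1] + 3*p <= 6*k + 13 and store(store(arr, 4, h - 9), k + 3, r + 5)[r] < 5)) and ((not (h + r > 8)) -> (k > 9 and 2*store(arr, k + 3, r + 5)[1] + 3*p <= 6*k + 13 and store(arr, k + 3, r + 5)[r] < 5))
So before the loop: (h + r > 8 -> ((not (h + r > 8)) and k > 9 and 2*store(store(arr, 4, h - 9), k + 3, r + 5)[1] + 3*p <= 6*k + 13 and store(store(arr, 4, h - 9), k + 3, r + 5)[r] < 5)) and ((not (h + r > 8)) -> (k > 9 and 2*store(arr, k + 3, r + 5)[1] + 3*p <= 6*k + 13 and store(arr, k + 3, r + 5)[r] < 5))
Answer: WP = (h + r > 8 -> ((not (h + r > 8)) and k > 9 and 2*store(store(arr, 4, h - 9), k + 3, r + 5)[1] + 3*p <= 6*k + 13 and store(store(arr, 4, h - 9), k + 3, r + 5)[r] < 5)) and ((not (h + r > 8)) -> (k > 9 and 2*store(arr, k + 3, r + 5)[1] + 3*p <= 6*k + 13 and store(arr, k + 3, r + 5)[r] < 5))


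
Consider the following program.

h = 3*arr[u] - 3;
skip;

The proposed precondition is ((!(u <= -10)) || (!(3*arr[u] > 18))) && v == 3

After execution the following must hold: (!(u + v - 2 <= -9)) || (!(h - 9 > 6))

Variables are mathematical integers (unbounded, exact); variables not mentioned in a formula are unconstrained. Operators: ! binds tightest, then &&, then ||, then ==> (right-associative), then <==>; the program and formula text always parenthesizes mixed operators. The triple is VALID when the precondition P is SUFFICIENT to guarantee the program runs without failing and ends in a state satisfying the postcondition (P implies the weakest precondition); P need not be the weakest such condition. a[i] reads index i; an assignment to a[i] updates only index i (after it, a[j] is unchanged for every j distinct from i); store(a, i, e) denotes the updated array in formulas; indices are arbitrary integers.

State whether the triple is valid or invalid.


Working backward. After the program, the postcondition (!(u + v - 2 <= -9)) || (!(h - 9 > 6)) must hold; in canonical form it is (!(u + v <= -7)) || (!(h > 15)).
Before skip: (!(u + v <= -7)) || (!(h > 15))
Before h := 3*arr[u] - 3: (!(u + v <= -7)) || (!(3*arr[u] > 18))
The weakest precondition is (!(u + v <= -7)) || (!(3*arr[u] > 18)).
Check whether ((!(u <= -10)) || (!(3*arr[u] > 18))) && v == 3 implies it.
Every state satisfying the precondition satisfies the weakest precondition: the implication holds.
Answer: valid


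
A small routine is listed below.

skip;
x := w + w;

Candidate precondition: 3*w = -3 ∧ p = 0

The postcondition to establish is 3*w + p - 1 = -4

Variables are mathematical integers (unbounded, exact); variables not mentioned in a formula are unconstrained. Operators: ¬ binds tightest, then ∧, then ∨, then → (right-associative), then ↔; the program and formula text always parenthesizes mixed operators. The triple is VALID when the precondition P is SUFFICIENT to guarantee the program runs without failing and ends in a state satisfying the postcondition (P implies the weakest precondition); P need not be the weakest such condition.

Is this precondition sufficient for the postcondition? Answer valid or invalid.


Working backward. After the program, the postcondition 3*w + p - 1 = -4 must hold; in canonical form it is p + 3*w = -3.
Before x := w + w: p + 3*w = -3
Before skip: p + 3*w = -3
The weakest precondition is p + 3*w = -3.
Check whether 3*w = -3 ∧ p = 0 implies it.
Every state satisfying the precondition satisfies the weakest precondition: the implication holds.
Answer: valid


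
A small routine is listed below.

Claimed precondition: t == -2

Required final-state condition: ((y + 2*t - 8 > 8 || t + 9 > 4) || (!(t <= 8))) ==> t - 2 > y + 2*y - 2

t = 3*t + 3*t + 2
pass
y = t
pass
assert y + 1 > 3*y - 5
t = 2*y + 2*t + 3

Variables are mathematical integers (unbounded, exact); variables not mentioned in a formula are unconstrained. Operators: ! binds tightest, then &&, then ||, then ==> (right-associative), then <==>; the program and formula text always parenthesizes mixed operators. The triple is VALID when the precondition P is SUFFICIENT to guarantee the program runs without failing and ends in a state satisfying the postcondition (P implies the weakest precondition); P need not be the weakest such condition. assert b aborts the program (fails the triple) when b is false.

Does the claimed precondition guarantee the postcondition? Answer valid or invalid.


Working backward. After the program, the postcondition ((y + 2*t - 8 > 8 || t + 9 > 4) || (!(t <= 8))) ==> t - 2 > y + 2*y - 2 must hold; in canonical form it is (2*t + y > 16 || t > -5 || (!(t <= 8))) ==> t > 3*y.
Before t := 2*y + 2*t + 3: (4*t + 5*y > 10 || 2*t + 2*y > -8 || (!(2*t + 2*y <= 5))) ==> 2*t > y - 3
Before assert y + 1 > 3*y - 5: 2*y < 6 && ((4*t + 5*y > 10 || 2*t + 2*y > -8 || (!(2*t + 2*y <= 5))) ==> 2*t > y - 3)
Before skip: 2*y < 6 && ((4*t + 5*y > 10 || 2*t + 2*y > -8 || (!(2*t + 2*y <= 5))) ==> 2*t > y - 3)
Before y := t: 2*t < 6 && ((9*t > 10 || 4*t > -8 || (!(4*t <= 5))) ==> t > -3)
Before skip: 2*t < 6 && ((9*t > 10 || 4*t > -8 || (!(4*t <= 5))) ==> t > -3)
Before t := 3*t + 3*t + 2: 12*t < 2 && ((54*t > -8 || 24*t > -16 || (!(24*t <= -3))) ==> 6*t > -5)
The weakest precondition is 12*t < 2 && ((54*t > -8 || 24*t > -16 || (!(24*t <= -3))) ==> 6*t > -5).
Check whether t == -2 implies it.
Every state satisfying the precondition satisfies the weakest precondition: the implication holds.
Answer: valid


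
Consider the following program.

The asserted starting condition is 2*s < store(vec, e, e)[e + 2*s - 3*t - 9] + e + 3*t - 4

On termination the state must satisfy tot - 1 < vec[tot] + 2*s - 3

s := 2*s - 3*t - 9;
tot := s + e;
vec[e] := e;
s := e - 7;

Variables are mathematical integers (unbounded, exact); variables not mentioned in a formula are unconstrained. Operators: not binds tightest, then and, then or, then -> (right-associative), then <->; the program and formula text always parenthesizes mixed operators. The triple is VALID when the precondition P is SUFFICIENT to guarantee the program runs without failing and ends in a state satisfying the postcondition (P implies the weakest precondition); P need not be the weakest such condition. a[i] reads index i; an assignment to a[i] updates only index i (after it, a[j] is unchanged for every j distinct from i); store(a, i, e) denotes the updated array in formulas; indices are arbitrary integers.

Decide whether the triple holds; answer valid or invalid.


Working backward. After the program, the postcondition tot - 1 < vec[tot] + 2*s - 3 must hold; in canonical form it is tot < vec[tot] + 2*s - 2.
Before s := e - 7: tot < vec[tot] + 2*e - 16
Before vec[e] := e: tot < store(vec, e, e)[tot] + 2*e - 16
Before tot := s + e: s < store(vec, e, e)[e + s] + e - 16
Before s := 2*s - 3*t - 9: 2*s < store(vec, e, e)[e + 2*s - 3*t - 9] + e + 3*t - 7
The weakest precondition is 2*s < store(vec, e, e)[e + 2*s - 3*t - 9] + e + 3*t - 7.
Check whether 2*s < store(vec, e, e)[e + 2*s - 3*t - 9] + e + 3*t - 4 implies it.
Countermodel: at the initial state e = 0, s = 5, t = 0, vec = {[0] = 2, [1] = 15, elsewhere 2}, the precondition holds but the weakest precondition fails.
Answer: invalid


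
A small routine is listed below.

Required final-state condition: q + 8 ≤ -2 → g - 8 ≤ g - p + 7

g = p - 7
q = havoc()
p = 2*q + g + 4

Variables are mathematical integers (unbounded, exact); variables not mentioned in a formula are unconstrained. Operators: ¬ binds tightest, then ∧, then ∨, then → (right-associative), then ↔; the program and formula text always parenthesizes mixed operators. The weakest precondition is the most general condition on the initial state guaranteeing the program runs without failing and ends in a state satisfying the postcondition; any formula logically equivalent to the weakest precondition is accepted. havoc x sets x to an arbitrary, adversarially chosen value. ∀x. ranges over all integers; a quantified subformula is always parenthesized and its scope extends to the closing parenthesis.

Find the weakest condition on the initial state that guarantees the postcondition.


Working backward. After the program, the postcondition q + 8 ≤ -2 → g - 8 ≤ g - p + 7 must hold; in canonical form it is q ≤ -10 → p ≤ 15.
Before p := 2*q + g + 4: q ≤ -10 → g + 2*q ≤ 11
Before havoc q: ∀q_1. (q_1 ≤ -10 → g + 2*q_1 ≤ 11)
Before g := p - 7: ∀q_1. (q_1 ≤ -10 → p + 2*q_1 ≤ 18)
Answer: WP = ∀q_1. (q_1 ≤ -10 → p + 2*q_1 ≤ 18)


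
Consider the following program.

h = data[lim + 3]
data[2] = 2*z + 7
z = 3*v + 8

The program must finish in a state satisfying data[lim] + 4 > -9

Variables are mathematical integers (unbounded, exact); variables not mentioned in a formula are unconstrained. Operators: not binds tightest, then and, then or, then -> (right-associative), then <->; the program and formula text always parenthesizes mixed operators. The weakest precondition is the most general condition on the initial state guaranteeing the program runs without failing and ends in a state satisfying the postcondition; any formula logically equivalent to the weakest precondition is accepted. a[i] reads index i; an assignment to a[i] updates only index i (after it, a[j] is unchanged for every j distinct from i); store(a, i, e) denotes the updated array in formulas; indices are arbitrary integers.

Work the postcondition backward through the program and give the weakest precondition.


Working backward. After the program, the postcondition data[lim] + 4 > -9 must hold; in canonical form it is data[lim] > -13.
Before z := 3*v + 8: data[lim] > -13
Before data[2] := 2*z + 7: store(data, 2, 2*z + 7)[lim] > -13
Before h := data[lim + 3]: store(data, 2, 2*z + 7)[lim] > -13
Answer: WP = store(data, 2, 2*z + 7)[lim] > -13


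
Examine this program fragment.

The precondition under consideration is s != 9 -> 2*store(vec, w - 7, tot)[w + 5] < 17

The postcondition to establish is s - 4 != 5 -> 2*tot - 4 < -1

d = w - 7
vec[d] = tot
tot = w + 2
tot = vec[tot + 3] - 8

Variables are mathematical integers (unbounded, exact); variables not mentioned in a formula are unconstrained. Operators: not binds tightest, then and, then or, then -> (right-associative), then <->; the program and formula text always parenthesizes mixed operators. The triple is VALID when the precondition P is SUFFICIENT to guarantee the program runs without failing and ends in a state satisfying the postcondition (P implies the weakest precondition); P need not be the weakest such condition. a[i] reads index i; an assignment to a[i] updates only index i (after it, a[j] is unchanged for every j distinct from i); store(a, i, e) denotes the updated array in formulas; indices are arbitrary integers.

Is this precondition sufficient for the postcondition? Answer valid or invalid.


Working backward. After the program, the postcondition s - 4 != 5 -> 2*tot - 4 < -1 must hold; in canonical form it is s != 9 -> 2*tot < 3.
Before tot := vec[tot + 3] - 8: s != 9 -> 2*vec[tot + 3] < 19
Before tot := w + 2: s != 9 -> 2*vec[w + 5] < 19
Before vec[d] := tot: s != 9 -> 2*store(vec, d, tot)[w + 5] < 19
Before d := w - 7: s != 9 -> 2*store(vec, w - 7, tot)[w + 5] < 19
The weakest precondition is s != 9 -> 2*store(vec, w - 7, tot)[w + 5] < 19.
Check whether s != 9 -> 2*store(vec, w - 7, tot)[w + 5] < 17 implies it.
Every state satisfying the precondition satisfies the weakest precondition: the implication holds.
Answer: valid


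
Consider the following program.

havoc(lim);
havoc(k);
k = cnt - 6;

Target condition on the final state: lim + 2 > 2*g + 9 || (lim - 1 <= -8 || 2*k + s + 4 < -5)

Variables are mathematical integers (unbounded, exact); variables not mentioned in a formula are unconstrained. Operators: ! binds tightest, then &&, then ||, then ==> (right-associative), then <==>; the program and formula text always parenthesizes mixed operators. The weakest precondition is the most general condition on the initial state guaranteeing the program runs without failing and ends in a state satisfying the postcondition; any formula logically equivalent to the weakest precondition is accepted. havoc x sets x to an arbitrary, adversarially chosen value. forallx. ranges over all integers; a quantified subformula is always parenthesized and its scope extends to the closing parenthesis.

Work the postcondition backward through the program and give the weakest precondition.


Working backward. After the program, the postcondition lim + 2 > 2*g + 9 || (lim - 1 <= -8 || 2*k + s + 4 < -5) must hold; in canonical form it is lim > 2*g + 7 || lim <= -7 || 2*k + s < -9.
Before k := cnt - 6: lim > 2*g + 7 || lim <= -7 || 2*cnt + s < 3
Before havoc k: lim > 2*g + 7 || lim <= -7 || 2*cnt + s < 3
Before havoc lim: forall lim_1. (lim_1 > 2*g + 7 || lim_1 <= -7 || 2*cnt + s < 3)
Answer: WP = forall lim_1. (lim_1 > 2*g + 7 || lim_1 <= -7 || 2*cnt + s < 3)


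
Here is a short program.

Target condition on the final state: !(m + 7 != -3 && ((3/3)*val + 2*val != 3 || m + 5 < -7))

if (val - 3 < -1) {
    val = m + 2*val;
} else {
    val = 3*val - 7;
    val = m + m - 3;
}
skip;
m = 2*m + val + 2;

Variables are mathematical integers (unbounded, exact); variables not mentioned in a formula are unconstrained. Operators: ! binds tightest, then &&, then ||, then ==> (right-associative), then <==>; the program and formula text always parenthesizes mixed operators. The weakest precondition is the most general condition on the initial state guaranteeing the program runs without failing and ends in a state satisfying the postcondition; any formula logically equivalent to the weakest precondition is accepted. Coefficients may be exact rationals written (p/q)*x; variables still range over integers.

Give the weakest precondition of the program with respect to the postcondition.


Working backward. After the program, the postcondition !(m + 7 != -3 && ((3/3)*val + 2*val != 3 || m + 5 < -7)) must hold; in canonical form it is !(m != -10 && (3*val != 3 || m < -12)).
Before m := 2*m + val + 2: !(2*m + val != -12 && (3*val != 3 || 2*m + val < -14))
Before skip: !(2*m + val != -12 && (3*val != 3 || 2*m + val < -14))
Then branch requires !(3*m + 2*val != -12 && (3*m + 6*val != 3 || 3*m + 2*val < -14)); else branch requires !(4*m != -9 && (6*m != 12 || 4*m < -11)).
Before the if: (val < 2 ==> (!(3*m + 2*val != -12 && (3*m + 6*val != 3 || 3*m + 2*val < -14)))) && ((!(val < 2)) ==> (!(4*m != -9 && (6*m != 12 || 4*m < -11))))
Answer: WP = (val < 2 ==> (!(3*m + 2*val != -12 && (3*m + 6*val != 3 || 3*m + 2*val < -14)))) && ((!(val < 2)) ==> (!(4*m != -9 && (6*m != 12 || 4*m < -11))))


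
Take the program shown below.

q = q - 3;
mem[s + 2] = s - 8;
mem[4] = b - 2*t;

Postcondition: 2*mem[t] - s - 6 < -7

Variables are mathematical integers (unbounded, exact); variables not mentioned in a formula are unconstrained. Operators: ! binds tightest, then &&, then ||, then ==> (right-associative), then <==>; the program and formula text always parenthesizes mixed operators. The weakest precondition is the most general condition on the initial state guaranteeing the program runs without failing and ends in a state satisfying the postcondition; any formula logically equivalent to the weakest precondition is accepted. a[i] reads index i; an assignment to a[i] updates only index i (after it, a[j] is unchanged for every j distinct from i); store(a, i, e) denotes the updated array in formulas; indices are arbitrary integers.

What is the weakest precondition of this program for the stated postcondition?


Working backward. After the program, the postcondition 2*mem[t] - s - 6 < -7 must hold; in canonical form it is 2*mem[t] < s - 1.
Before mem[4] := b - 2*t: 2*store(mem, 4, b - 2*t)[t] < s - 1
Before mem[s + 2] := s - 8: 2*store(store(mem, s + 2, s - 8), 4, b - 2*t)[t] < s - 1
Before q := q - 3: 2*store(store(mem, s + 2, s - 8), 4, b - 2*t)[t] < s - 1
Answer: WP = 2*store(store(mem, s + 2, s - 8), 4, b - 2*t)[t] < s - 1


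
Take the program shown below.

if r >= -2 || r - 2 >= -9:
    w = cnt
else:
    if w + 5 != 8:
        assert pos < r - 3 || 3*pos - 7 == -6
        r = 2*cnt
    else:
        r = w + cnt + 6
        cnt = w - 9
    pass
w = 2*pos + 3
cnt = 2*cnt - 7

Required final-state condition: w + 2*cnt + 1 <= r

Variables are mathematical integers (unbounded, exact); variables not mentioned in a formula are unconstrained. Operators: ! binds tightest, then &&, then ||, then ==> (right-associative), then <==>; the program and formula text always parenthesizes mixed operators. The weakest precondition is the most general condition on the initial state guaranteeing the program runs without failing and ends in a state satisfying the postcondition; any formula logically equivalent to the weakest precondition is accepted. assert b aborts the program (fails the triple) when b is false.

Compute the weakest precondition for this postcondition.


Working backward. After the program, the postcondition w + 2*cnt + 1 <= r must hold; in canonical form it is 2*cnt + w <= r - 1.
Before cnt := 2*cnt - 7: 4*cnt + w <= r + 13
Before w := 2*pos + 3: 4*cnt + 2*pos <= r + 10
Then branch requires 4*cnt + 2*pos <= r + 10; else branch requires (w != 3 ==> ((pos < r - 3 || 3*pos == 1) && 2*cnt + 2*pos <= 10)) && ((!(w != 3)) ==> 2*pos + 3*w <= cnt + 52).
Before the if: ((r >= -2 || r >= -7) ==> 4*cnt + 2*pos <= r + 10) && ((!(r >= -2 || r >= -7)) ==> ((w != 3 ==> ((pos < r - 3 || 3*pos == 1) && 2*cnt + 2*pos <= 10)) && ((!(w != 3)) ==> 2*pos + 3*w <= cnt + 52)))
Answer: WP = ((r >= -2 || r >= -7) ==> 4*cnt + 2*pos <= r + 10) && ((!(r >= -2 || r >= -7)) ==> ((w != 3 ==> ((pos < r - 3 || 3*pos == 1) && 2*cnt + 2*pos <= 10)) && ((!(w != 3)) ==> 2*pos + 3*w <= cnt + 52)))


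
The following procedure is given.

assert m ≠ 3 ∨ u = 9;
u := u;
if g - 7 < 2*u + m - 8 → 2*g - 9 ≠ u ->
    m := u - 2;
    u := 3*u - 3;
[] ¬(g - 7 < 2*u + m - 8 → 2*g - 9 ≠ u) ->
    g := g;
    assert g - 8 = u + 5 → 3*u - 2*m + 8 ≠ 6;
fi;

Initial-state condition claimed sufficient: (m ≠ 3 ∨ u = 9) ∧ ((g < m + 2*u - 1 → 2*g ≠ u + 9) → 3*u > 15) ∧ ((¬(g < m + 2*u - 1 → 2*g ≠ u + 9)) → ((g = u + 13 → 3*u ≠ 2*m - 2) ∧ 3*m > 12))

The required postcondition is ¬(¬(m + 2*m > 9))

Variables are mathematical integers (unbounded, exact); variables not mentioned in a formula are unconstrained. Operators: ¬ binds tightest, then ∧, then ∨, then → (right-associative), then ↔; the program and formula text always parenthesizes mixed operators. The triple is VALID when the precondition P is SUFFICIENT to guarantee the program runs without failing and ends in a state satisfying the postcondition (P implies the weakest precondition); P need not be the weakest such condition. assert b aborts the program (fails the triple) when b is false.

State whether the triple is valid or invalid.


Working backward. After the program, the postcondition ¬(¬(m + 2*m > 9)) must hold; in canonical form it is 3*m > 9.
Then branch requires 3*u > 15; else branch requires (g = u + 13 → 3*u ≠ 2*m - 2) ∧ 3*m > 9.
Before the if: ((g < m + 2*u - 1 → 2*g ≠ u + 9) → 3*u > 15) ∧ ((¬(g < m + 2*u - 1 → 2*g ≠ u + 9)) → ((g = u + 13 → 3*u ≠ 2*m - 2) ∧ 3*m > 9))
Before u := u: ((g < m + 2*u - 1 → 2*g ≠ u + 9) → 3*u > 15) ∧ ((¬(g < m + 2*u - 1 → 2*g ≠ u + 9)) → ((g = u + 13 → 3*u ≠ 2*m - 2) ∧ 3*m > 9))
Before assert m ≠ 3 ∨ u = 9: (m ≠ 3 ∨ u = 9) ∧ ((g < m + 2*u - 1 → 2*g ≠ u + 9) → 3*u > 15) ∧ ((¬(g < m + 2*u - 1 → 2*g ≠ u + 9)) → ((g = u + 13 → 3*u ≠ 2*m - 2) ∧ 3*m > 9))
The weakest precondition is (m ≠ 3 ∨ u = 9) ∧ ((g < m + 2*u - 1 → 2*g ≠ u + 9) → 3*u > 15) ∧ ((¬(g < m + 2*u - 1 → 2*g ≠ u + 9)) → ((g = u + 13 → 3*u ≠ 2*m - 2) ∧ 3*m > 9)).
Check whether (m ≠ 3 ∨ u = 9) ∧ ((g < m + 2*u - 1 → 2*g ≠ u + 9) → 3*u > 15) ∧ ((¬(g < m + 2*u - 1 → 2*g ≠ u + 9)) → ((g = u + 13 → 3*u ≠ 2*m - 2) ∧ 3*m > 12)) implies it.
Every state satisfying the precondition satisfies the weakest precondition: the implication holds.
Answer: valid
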